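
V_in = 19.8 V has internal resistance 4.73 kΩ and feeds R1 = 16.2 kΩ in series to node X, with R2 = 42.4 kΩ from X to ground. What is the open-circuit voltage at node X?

R1' = 4.73 + 16.2 = 20.93 kΩ (source resistance + R1).
Open-circuit (no load on X): V_th = V_in · R2/(R1' + R2) = 19.8 × 42.4/(20.93 + 42.4) = 13.26 V.

V_th ≈ 13.3 V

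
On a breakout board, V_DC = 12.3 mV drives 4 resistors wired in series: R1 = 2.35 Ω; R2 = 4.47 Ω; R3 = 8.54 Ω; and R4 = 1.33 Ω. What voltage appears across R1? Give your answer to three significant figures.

Total series resistance ΣR = 2.35 + 4.47 + 8.54 + 1.33 = 16.69 Ω.
By the voltage-divider rule, V = 12.3 × 2.350/16.69 = 1.732 mV.

V ≈ 1.73 mV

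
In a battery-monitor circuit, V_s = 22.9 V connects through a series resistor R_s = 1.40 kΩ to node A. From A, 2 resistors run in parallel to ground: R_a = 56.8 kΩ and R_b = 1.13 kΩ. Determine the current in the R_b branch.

I ≈ 8.95 mA

Equivalent of the parallel group: R_p = 1.108 kΩ.
V_A = 22.9 × 1.108/2.508 = 10.12 V.
I(R_b) = V_A / R_b = 10.12/1.13 = 8.953 mA.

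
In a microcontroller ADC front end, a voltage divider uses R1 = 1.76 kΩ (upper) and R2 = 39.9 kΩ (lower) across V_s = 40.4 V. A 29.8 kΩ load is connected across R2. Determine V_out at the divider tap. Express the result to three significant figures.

R2 ‖ R_L = (39.9 × 29.8)/(39.9 + 29.8) = 17.06 kΩ.
Now apply the divider: V_out = 40.4 × 0.9065 = 36.62 V.

V_out ≈ 36.6 V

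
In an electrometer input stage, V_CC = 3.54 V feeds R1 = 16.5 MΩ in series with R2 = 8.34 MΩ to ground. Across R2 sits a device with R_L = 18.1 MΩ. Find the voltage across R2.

First combine the lower leg with the load: R2 ‖ R_L = 5.709 MΩ.
Then V_out = V_CC · R2'/(R1 + R2') = 3.54 × 5.709/22.21 = 0.9100 V.

V_out ≈ 0.910 V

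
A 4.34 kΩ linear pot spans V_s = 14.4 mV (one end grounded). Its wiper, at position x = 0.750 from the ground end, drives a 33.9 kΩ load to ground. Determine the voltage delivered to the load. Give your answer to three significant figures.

V_out ≈ 10.5 mV

Lower segment x·R_p = 3.255 kΩ; upper segment (1−x)·R_p = 1.085 kΩ.
R_L loads the lower segment: effective lower R = 2.970 kΩ.
Then V_out = V_s · 2.970/(1.085 + 2.970) = 10.55 mV.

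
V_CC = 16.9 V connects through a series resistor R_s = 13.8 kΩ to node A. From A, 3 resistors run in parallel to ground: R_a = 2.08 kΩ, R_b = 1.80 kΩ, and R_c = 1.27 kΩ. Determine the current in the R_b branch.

I ≈ 0.359 mA

Parallel bank: R_p = 1/(1/2.08 + 1/1.80 + 1/1.27) = 0.5483 kΩ.
V_A by voltage divider: V_A = 16.9 × 0.5483/(13.8 + 0.5483) = 0.6458 V.
I(R_b) = V_A / R_b = 0.6458/1.80 = 0.3588 mA.
(Equivalently: I_total = 1.178 mA, then current-divider fraction G_k/ΣG = 0.3046.)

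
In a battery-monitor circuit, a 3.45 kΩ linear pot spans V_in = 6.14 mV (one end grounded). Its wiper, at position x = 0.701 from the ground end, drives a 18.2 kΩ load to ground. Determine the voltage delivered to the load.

V_out ≈ 4.14 mV

Split the track: R_lower = x·R_p = 2.418 kΩ, R_upper = (1−x)·R_p = 1.032 kΩ.
R_L loads the lower segment: effective lower R = 2.135 kΩ.
Then V_out = V_in · 2.135/(1.032 + 2.135) = 4.140 mV.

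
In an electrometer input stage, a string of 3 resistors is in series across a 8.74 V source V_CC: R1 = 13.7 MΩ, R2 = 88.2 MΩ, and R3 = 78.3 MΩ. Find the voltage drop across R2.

Total series resistance ΣR = 13.7 + 88.2 + 78.3 = 180.2 MΩ.
V = V_CC · R/ΣR = 8.74 × 0.4895 = 4.278 V.

V ≈ 4.28 V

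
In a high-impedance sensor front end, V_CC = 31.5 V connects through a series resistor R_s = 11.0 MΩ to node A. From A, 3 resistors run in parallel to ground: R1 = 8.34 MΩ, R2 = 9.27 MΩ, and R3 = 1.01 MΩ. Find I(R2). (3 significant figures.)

Parallel bank: R_p = 1/(1/8.34 + 1/9.27 + 1/1.01) = 0.8211 MΩ.
Node voltage V_A = V_CC · R_p/(R_s + R_p) = 31.5 × 0.06946 = 2.188 V.
I(R2) = V_A / R2 = 2.188/9.27 = 0.2360 µA.

I ≈ 0.236 µA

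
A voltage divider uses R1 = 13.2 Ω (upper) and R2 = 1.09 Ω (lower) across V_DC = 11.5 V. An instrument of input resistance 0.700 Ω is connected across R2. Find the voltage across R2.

V_out ≈ 0.360 V

The load sits in parallel with R2, giving an effective lower resistance R2' = R2·R_L/(R2+R_L) = 0.4263 Ω.
Now apply the divider: V_out = 11.5 × 0.03128 = 0.3597 V.
(Unloaded it would be 0.877 V; the load pulls it down.)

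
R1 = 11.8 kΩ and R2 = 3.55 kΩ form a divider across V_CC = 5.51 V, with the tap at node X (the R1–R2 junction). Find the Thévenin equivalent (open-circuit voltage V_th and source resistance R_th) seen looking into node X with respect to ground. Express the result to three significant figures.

V_th is the unloaded tap voltage: V_CC · R2/(R1+R2) = 5.51 × 0.2313 = 1.274 V.
With V_CC suppressed (replaced by a short), R_th = R1 ‖ R2 = (11.80 × 3.55)/(11.80 + 3.55) = 2.729 kΩ.

V_th ≈ 1.27 V, R_th ≈ 2.73 kΩ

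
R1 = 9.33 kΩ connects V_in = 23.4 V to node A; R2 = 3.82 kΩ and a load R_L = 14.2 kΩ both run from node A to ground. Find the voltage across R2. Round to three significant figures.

First combine the lower leg with the load: R2 ‖ R_L = 3.010 kΩ.
Now apply the divider: V_out = 23.4 × 0.2439 = 5.708 V.
(Unloaded it would be 6.80 V; the load pulls it down.)

V_out ≈ 5.71 V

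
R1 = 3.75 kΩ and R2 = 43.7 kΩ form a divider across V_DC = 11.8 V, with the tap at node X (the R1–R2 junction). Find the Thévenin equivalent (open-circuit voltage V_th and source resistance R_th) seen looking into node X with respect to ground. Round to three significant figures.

V_th is the unloaded tap voltage: V_DC · R2/(R1+R2) = 11.8 × 0.9210 = 10.87 V.
With V_DC suppressed (replaced by a short), R_th = R1 ‖ R2 = (3.750 × 43.7)/(3.750 + 43.7) = 3.454 kΩ.

V_th ≈ 10.9 V, R_th ≈ 3.45 kΩ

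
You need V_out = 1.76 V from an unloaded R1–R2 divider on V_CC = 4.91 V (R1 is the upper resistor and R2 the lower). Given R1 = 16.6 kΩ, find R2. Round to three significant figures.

R2 ≈ 9.27 kΩ

The divider ratio is R2/(R1+R2) = 1.76/4.91 = 0.3585.
Rearranging, R2 = R1·k/(1−k) = 16.6 × 0.5587 = 9.275 kΩ.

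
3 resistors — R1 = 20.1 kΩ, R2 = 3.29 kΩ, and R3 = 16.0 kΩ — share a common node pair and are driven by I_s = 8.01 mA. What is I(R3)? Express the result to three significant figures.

ΣG = 1/20.1 + 1/3.29 + 1/16.0 = 0.4162.
By the current-divider rule, I = I_s · G_k/ΣG = 8.01 × 0.1502 = 1.203 mA.

I ≈ 1.20 mA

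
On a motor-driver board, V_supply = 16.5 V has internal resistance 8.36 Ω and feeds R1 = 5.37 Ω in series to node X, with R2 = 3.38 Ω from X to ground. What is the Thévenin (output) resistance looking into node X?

R_th ≈ 2.71 Ω

R1' = 8.36 + 5.37 = 13.73 Ω (source resistance + R1).
With V_supply suppressed (replaced by a short), R_th = R1' ‖ R2 = (13.73 × 3.38)/(13.73 + 3.38) = 2.712 Ω.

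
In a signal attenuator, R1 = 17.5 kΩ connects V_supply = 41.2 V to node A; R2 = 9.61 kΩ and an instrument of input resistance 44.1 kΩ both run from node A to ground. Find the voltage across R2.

V_out ≈ 12.8 V

The load sits in parallel with R2, giving an effective lower resistance R2' = R2·R_L/(R2+R_L) = 7.891 kΩ.
Then V_out = V_supply · R2'/(R1 + R2') = 41.2 × 7.891/25.39 = 12.80 V.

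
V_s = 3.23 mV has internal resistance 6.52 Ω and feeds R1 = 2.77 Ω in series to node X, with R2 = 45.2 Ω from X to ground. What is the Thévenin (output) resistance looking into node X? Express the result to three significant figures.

R1' = 6.52 + 2.77 = 9.290 Ω (source resistance + R1).
Zeroing V_s shorts the top of R1' to ground, so R_th = R1' ‖ R2 = 7.706 Ω.

R_th ≈ 7.71 Ω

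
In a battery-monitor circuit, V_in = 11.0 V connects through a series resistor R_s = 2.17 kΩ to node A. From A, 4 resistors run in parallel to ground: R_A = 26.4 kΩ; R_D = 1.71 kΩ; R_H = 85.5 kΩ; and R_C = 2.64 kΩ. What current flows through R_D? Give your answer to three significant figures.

I ≈ 2.01 mA

Combine the parallel branches: R_p = (1/26.4 + 1/1.71 + 1/85.5 + 1/2.64)⁻¹ = 0.9870 kΩ.
V_A by voltage divider: V_A = 11.0 × 0.9870/(2.17 + 0.9870) = 3.439 V.
I(R_D) = V_A / R_D = 3.439/1.71 = 2.011 mA.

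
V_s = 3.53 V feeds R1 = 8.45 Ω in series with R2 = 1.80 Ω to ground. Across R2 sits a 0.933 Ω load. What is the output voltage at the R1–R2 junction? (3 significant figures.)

First combine the lower leg with the load: R2 ‖ R_L = 0.6145 Ω.
Now apply the divider: V_out = 3.53 × 0.06779 = 0.2393 V.

V_out ≈ 0.239 V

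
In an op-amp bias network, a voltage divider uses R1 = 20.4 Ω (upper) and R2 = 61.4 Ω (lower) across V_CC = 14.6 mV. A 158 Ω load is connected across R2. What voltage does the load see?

First combine the lower leg with the load: R2 ‖ R_L = 44.22 Ω.
Now apply the divider: V_out = 14.6 × 0.6843 = 9.991 mV.

V_out ≈ 9.99 mV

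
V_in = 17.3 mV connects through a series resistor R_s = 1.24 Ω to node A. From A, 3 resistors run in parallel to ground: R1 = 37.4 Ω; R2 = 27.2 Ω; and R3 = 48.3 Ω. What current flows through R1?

I ≈ 0.419 mA

Parallel bank: R_p = 1/(1/37.4 + 1/27.2 + 1/48.3) = 11.88 Ω.
V_A = 17.3 × 11.88/13.12 = 15.66 mV.
Branch current I = V_A/R1 = 15.66/37.4 = 0.4188 mA.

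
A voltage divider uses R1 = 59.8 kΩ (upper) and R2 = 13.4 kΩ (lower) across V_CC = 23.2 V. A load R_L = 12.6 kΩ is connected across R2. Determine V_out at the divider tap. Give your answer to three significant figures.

V_out ≈ 2.27 V

The load sits in parallel with R2, giving an effective lower resistance R2' = R2·R_L/(R2+R_L) = 6.494 kΩ.
Voltage divider with the loaded lower leg: V_out = 23.2 × 6.494/(59.8 + 6.494) = 23.2 × 0.09796 = 2.273 V.
(Unloaded it would be 4.25 V; the load pulls it down.)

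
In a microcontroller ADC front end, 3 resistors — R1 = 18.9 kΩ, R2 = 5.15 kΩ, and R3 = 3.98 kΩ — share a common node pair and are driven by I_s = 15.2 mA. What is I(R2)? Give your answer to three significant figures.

I ≈ 5.92 mA

ΣG = 1/18.9 + 1/5.15 + 1/3.98 = 0.4983.
By the current-divider rule, I = I_s · G_k/ΣG = 15.2 × 0.3896 = 5.923 mA.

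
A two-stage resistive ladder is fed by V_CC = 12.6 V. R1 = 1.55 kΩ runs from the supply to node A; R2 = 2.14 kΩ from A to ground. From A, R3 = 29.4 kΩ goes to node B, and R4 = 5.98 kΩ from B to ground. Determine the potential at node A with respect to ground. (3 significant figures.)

Looking into the second stage from A: R3 + R4 = 35.38 kΩ appears in parallel with R2.
R2 ‖ (R3+R4) = 2.018 kΩ.
So V_A = 12.6 × 0.5656 = 7.126 V.

V_A ≈ 7.13 V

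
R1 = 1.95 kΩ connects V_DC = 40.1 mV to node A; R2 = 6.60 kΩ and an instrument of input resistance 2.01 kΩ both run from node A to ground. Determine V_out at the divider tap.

V_out ≈ 17.7 mV

R2 ‖ R_L = (6.60 × 2.01)/(6.60 + 2.01) = 1.541 kΩ.
Now apply the divider: V_out = 40.1 × 0.4414 = 17.70 mV.
(Unloaded it would be 31.0 mV; the load pulls it down.)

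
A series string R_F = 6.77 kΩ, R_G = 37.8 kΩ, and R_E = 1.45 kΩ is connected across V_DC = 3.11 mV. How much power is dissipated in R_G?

The common current is I = 3.11/46.02 = 0.06758 µA.
P = I²R = 0.004567 × 37.8 = 0.1726 nW.

P ≈ 0.173 nW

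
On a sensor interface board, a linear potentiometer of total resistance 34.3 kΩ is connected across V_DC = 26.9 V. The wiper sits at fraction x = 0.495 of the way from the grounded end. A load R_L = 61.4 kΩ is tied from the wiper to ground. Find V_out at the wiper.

The pot divides into 17.32 kΩ above the wiper and 16.98 kΩ below.
(x·R_p) ‖ R_L = 13.30 kΩ.
V_out = 26.9 × 13.30/(17.32 + 13.30) = 11.68 V.
(Unloaded: V_out = x·V_DC = 13.3 V.)

V_out ≈ 11.7 V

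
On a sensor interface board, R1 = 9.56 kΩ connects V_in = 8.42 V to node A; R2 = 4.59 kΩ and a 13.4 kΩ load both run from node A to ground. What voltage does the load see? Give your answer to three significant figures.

V_out ≈ 2.22 V

First combine the lower leg with the load: R2 ‖ R_L = 3.419 kΩ.
Then V_out = V_in · R2'/(R1 + R2') = 8.42 × 3.419/12.98 = 2.218 V.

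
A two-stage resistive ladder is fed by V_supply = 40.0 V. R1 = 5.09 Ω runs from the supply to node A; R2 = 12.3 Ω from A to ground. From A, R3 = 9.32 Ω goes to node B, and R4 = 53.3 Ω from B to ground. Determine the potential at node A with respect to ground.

Looking into the second stage from A: R3 + R4 = 62.62 Ω appears in parallel with R2.
R2 ‖ (R3+R4) = 10.28 Ω.
First divider: V_A = V_supply · 10.28/(5.09 + 10.28) = 26.75 V.

V_A ≈ 26.8 V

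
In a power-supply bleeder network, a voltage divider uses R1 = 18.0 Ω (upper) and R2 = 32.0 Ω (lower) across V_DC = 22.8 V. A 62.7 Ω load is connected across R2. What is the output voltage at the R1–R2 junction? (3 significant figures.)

The load sits in parallel with R2, giving an effective lower resistance R2' = R2·R_L/(R2+R_L) = 21.19 Ω.
Now apply the divider: V_out = 22.8 × 0.5407 = 12.33 V.

V_out ≈ 12.3 V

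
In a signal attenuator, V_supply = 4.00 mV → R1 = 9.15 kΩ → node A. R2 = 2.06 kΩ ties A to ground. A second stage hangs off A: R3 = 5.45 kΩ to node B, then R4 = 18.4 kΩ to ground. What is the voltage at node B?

The second stage (R3 + R4 = 23.85 kΩ) loads node A in parallel with R2.
Effective lower resistance at A: R2 ‖ 23.85 = 1.896 kΩ.
First divider: V_A = V_supply · 1.896/(9.15 + 1.896) = 0.6866 mV.
Stage 2 is unloaded, so V_B = V_A · R4/(R3+R4) = 0.6866 × 18.4/23.85 = 0.5297 mV.

V_B ≈ 0.530 mV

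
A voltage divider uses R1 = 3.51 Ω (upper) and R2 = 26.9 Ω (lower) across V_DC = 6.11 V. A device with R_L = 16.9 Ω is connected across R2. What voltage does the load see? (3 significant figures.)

V_out ≈ 4.57 V

First combine the lower leg with the load: R2 ‖ R_L = 10.38 Ω.
Then V_out = V_DC · R2'/(R1 + R2') = 6.11 × 10.38/13.89 = 4.566 V.
(Unloaded it would be 5.40 V; the load pulls it down.)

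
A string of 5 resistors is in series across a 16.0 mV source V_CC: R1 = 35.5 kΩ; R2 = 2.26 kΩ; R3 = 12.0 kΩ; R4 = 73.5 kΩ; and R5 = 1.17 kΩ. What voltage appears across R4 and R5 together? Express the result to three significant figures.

ΣR = 35.5 + 2.26 + 12.0 + 73.5 + 1.17 = 124.4 kΩ.
R_{R4..R5} = 73.5 + 1.17 = 74.67 kΩ.
Voltage divider: V = V_CC · (74.67 / 124.4) = 16.0 × 0.6001 = 9.602 mV.

V ≈ 9.60 mV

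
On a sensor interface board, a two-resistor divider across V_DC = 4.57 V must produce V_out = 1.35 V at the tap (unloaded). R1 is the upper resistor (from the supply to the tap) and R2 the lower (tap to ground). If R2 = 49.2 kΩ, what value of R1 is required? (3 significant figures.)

R1 ≈ 117 kΩ

Required fraction k = V_out/V_DC = 0.2954.
Rearranging, R1 = R2·(1−k)/k = 49.2 × 2.385 = 117.4 kΩ.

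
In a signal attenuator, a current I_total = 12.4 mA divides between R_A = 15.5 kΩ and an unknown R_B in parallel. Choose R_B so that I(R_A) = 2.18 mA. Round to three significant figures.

R_B ≈ 3.31 kΩ

Two-branch current divider: I_A = I_total · R_B/(R_A + R_B).
With f = 0.1758, R_B = R_A · f/(1−f) = 15.5 × 0.2133 = 3.306 kΩ.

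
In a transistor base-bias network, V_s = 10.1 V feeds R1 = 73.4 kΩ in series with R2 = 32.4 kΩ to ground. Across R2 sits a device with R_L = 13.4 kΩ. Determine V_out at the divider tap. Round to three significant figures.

V_out ≈ 1.16 V

First combine the lower leg with the load: R2 ‖ R_L = 9.479 kΩ.
Then V_out = V_s · R2'/(R1 + R2') = 10.1 × 9.479/82.88 = 1.155 V.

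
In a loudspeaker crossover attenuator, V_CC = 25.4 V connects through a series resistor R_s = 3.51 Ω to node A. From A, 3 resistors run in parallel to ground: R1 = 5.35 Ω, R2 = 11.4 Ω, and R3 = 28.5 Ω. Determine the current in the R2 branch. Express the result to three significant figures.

I ≈ 1.07 A

Combine the parallel branches: R_p = (1/5.35 + 1/11.4 + 1/28.5)⁻¹ = 3.229 Ω.
V_A = 25.4 × 3.229/6.739 = 12.17 V.
Branch current I = V_A/R2 = 12.17/11.4 = 1.068 A.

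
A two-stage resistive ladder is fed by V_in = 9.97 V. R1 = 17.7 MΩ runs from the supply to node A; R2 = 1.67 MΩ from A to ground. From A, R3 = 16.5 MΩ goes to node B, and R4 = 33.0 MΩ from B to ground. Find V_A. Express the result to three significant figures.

Looking into the second stage from A: R3 + R4 = 49.50 MΩ appears in parallel with R2.
Effective lower resistance at A: R2 ‖ 49.50 = 1.615 MΩ.
So V_A = 9.97 × 0.08364 = 0.8339 V.

V_A ≈ 0.834 V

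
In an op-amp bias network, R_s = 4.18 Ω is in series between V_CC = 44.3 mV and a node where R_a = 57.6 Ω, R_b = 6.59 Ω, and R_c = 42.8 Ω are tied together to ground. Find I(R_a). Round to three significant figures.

Parallel bank: R_p = 1/(1/57.6 + 1/6.59 + 1/42.8) = 5.196 Ω.
V_A by voltage divider: V_A = 44.3 × 5.196/(4.18 + 5.196) = 24.55 mV.
Branch current I = V_A/R_a = 24.55/57.6 = 0.4262 mA.

I ≈ 0.426 mA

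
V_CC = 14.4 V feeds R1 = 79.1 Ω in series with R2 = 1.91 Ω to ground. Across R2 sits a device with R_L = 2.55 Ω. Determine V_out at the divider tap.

R2 ‖ R_L = (1.91 × 2.55)/(1.91 + 2.55) = 1.092 Ω.
Now apply the divider: V_out = 14.4 × 0.01362 = 0.1961 V.

V_out ≈ 0.196 V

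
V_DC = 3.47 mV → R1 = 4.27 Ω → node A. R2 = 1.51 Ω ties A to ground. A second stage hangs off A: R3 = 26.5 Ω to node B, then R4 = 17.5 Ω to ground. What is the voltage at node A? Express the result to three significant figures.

V_A ≈ 0.884 mV

Looking into the second stage from A: R3 + R4 = 44.00 Ω appears in parallel with R2.
Effective lower resistance at A: R2 ‖ 44.00 = 1.460 Ω.
First divider: V_A = V_DC · 1.460/(4.27 + 1.460) = 0.8841 mV.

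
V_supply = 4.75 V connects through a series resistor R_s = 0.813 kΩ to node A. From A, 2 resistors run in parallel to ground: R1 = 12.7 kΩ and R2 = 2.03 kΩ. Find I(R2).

Equivalent of the parallel group: R_p = 1.750 kΩ.
V_A = 4.75 × 1.750/2.563 = 3.243 V.
Branch current I = V_A/R2 = 3.243/2.03 = 1.598 mA.

I ≈ 1.60 mA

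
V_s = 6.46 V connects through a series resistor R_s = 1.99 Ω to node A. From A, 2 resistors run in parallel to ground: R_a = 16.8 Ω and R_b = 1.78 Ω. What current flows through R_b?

Parallel bank: R_p = 1/(1/16.8 + 1/1.78) = 1.609 Ω.
V_A by voltage divider: V_A = 6.46 × 1.609/(1.99 + 1.609) = 2.889 V.
I(R_b) = V_A / R_b = 2.889/1.78 = 1.623 A.
(Equivalently: I_total = 1.795 A, then current-divider fraction G_k/ΣG = 0.9042.)

I ≈ 1.62 A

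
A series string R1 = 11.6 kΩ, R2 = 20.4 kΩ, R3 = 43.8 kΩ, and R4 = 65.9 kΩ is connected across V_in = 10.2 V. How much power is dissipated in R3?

P ≈ 0.227 mW

Series current I = V_in/ΣR = 10.2/141.7 = 0.07198 mA.
P(R3) = I²·R3 = (0.07198)² × 43.8 = 0.2270 mW.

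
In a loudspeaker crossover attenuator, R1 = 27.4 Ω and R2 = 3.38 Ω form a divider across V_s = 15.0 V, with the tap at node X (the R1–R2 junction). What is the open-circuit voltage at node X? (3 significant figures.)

V_th ≈ 1.65 V

With X open, the divider is unloaded: V_th = 15.0 × 3.38/30.78 = 1.647 V.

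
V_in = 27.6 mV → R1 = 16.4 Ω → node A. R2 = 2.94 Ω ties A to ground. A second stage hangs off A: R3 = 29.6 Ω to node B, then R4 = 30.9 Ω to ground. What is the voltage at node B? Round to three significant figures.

V_B ≈ 2.06 mV

The second stage (R3 + R4 = 60.50 Ω) loads node A in parallel with R2.
Effective lower resistance at A: R2 ‖ 60.50 = 2.804 Ω.
V_A = 27.6 × 2.804/(16.4 + 2.804) = 4.030 mV.
V_B = V_A × 0.5107 = 2.058 mV.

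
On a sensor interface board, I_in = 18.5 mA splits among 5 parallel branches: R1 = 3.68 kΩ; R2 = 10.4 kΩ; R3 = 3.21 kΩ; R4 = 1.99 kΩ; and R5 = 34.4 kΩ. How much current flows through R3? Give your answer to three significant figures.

I ≈ 4.76 mA

ΣG = 1/3.68 + 1/10.4 + 1/3.21 + 1/1.99 + 1/34.4 = 1.211.
R3 takes the fraction G_k/ΣG = 0.3115/1.211 = 0.2572, so I = 18.5 × 0.2572 = 4.759 mA.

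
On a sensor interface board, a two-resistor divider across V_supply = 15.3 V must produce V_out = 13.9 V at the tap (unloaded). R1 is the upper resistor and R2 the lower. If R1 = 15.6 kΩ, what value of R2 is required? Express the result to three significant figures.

V_out/V_supply = R2/(R1+R2) = 0.9085.
Rearranging, R2 = R1·k/(1−k) = 15.6 × 9.929 = 154.9 kΩ.

R2 ≈ 155 kΩ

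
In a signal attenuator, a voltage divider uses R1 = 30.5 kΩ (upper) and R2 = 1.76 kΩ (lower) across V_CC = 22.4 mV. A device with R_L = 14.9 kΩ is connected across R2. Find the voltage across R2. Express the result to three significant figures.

V_out ≈ 1.10 mV

First combine the lower leg with the load: R2 ‖ R_L = 1.574 kΩ.
Now apply the divider: V_out = 22.4 × 0.04908 = 1.099 mV.
(Unloaded it would be 1.22 mV; the load pulls it down.)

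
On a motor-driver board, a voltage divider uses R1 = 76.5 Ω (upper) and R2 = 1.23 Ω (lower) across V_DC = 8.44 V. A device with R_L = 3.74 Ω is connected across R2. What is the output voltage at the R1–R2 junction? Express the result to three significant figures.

The load sits in parallel with R2, giving an effective lower resistance R2' = R2·R_L/(R2+R_L) = 0.9256 Ω.
Then V_out = V_DC · R2'/(R1 + R2') = 8.44 × 0.9256/77.43 = 0.1009 V.
(Unloaded it would be 0.134 V; the load pulls it down.)

V_out ≈ 0.101 V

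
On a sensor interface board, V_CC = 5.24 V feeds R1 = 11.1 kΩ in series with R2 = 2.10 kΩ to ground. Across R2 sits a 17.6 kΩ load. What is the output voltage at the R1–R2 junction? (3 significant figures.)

R2 ‖ R_L = (2.10 × 17.6)/(2.10 + 17.6) = 1.876 kΩ.
Then V_out = V_CC · R2'/(R1 + R2') = 5.24 × 1.876/12.98 = 0.7576 V.
(Unloaded it would be 0.834 V; the load pulls it down.)

V_out ≈ 0.758 V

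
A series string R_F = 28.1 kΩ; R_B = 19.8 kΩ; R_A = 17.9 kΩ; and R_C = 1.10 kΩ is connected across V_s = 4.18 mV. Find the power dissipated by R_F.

The common current is I = 4.18/66.90 = 0.06248 µA.
V(R_F) = I·R = 1.756 mV; P = V·I = 1.756 × 0.06248 = 0.1097 nW.

P ≈ 0.110 nW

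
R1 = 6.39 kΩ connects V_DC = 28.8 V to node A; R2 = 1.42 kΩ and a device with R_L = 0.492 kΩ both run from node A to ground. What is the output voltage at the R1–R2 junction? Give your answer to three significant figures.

V_out ≈ 1.56 V

The load sits in parallel with R2, giving an effective lower resistance R2' = R2·R_L/(R2+R_L) = 0.3654 kΩ.
Now apply the divider: V_out = 28.8 × 0.05409 = 1.558 V.
(Unloaded it would be 5.24 V; the load pulls it down.)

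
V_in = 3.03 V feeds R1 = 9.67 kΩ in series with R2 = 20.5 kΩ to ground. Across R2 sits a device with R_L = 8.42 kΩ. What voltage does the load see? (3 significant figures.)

The load sits in parallel with R2, giving an effective lower resistance R2' = R2·R_L/(R2+R_L) = 5.969 kΩ.
Voltage divider with the loaded lower leg: V_out = 3.03 × 5.969/(9.67 + 5.969) = 3.03 × 0.3817 = 1.156 V.

V_out ≈ 1.16 V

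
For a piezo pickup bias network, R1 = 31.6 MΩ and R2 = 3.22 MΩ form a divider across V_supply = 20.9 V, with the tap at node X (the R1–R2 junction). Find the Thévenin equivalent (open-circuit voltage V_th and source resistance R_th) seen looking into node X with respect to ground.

V_th ≈ 1.93 V, R_th ≈ 2.92 MΩ

Open-circuit (no load on X): V_th = V_supply · R2/(R1 + R2) = 20.9 × 3.22/(31.60 + 3.22) = 1.933 V.
Zeroing V_supply shorts the top of R1 to ground, so R_th = R1 ‖ R2 = 2.922 MΩ.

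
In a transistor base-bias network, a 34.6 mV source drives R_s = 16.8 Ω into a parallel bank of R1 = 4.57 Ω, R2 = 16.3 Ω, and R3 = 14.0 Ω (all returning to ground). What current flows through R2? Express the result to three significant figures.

I ≈ 0.307 mA

Equivalent of the parallel group: R_p = 2.844 Ω.
Node voltage V_A = V_DC · R_p/(R_s + R_p) = 34.6 × 0.1448 = 5.010 mV.
Branch current I = V_A/R2 = 5.010/16.3 = 0.3073 mA.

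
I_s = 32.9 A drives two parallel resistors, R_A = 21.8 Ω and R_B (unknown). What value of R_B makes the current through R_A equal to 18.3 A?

R_B ≈ 27.3 Ω

In a two-way split, I_A/I_s = R_B/(R_A + R_B).
18.3/32.9 = R_B/(R_A + R_B) → R_B = R_A · (0.5562)/(1 − 0.5562) = 21.8 × 1.253 = 27.32 Ω.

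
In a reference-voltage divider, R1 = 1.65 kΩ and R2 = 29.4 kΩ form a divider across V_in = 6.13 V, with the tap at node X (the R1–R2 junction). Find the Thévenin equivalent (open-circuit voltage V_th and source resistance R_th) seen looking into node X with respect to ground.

V_th is the unloaded tap voltage: V_in · R2/(R1+R2) = 6.13 × 0.9469 = 5.804 V.
Zeroing V_in shorts the top of R1 to ground, so R_th = R1 ‖ R2 = 1.562 kΩ.

V_th ≈ 5.80 V, R_th ≈ 1.56 kΩ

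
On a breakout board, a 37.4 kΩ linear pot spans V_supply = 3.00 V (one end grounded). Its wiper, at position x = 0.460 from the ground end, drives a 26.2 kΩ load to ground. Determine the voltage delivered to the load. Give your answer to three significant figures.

V_out ≈ 1.02 V

Split the track: R_lower = x·R_p = 17.20 kΩ, R_upper = (1−x)·R_p = 20.20 kΩ.
Lower segment in parallel with the load: 17.20 ‖ 26.2 = 10.38 kΩ.
V_out = 3.00 × 10.38/(20.20 + 10.38) = 1.019 V.
(Unloaded: V_out = x·V_supply = 1.38 V.)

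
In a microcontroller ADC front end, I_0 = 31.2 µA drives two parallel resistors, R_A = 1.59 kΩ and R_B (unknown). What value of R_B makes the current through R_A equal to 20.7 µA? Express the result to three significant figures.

In a two-way split, I_A/I_0 = R_B/(R_A + R_B).
20.7/31.2 = R_B/(R_A + R_B) → R_B = R_A · (0.6635)/(1 − 0.6635) = 1.59 × 1.971 = 3.135 kΩ.

R_B ≈ 3.13 kΩ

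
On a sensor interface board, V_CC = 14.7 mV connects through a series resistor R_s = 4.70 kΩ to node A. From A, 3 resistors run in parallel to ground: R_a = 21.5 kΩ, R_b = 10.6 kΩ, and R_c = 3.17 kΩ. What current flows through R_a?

I ≈ 0.217 µA

Combine the parallel branches: R_p = (1/21.5 + 1/10.6 + 1/3.17)⁻¹ = 2.191 kΩ.
V_A by voltage divider: V_A = 14.7 × 2.191/(4.70 + 2.191) = 4.675 mV.
I(R_a) = V_A / R_a = 4.675/21.5 = 0.2174 µA.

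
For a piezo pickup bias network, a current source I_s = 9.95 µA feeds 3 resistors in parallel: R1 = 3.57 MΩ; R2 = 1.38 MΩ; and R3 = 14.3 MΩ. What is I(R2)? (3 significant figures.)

Total conductance ΣG = 1/3.57 + 1/1.38 + 1/14.3 = 1.075 (units of 1/MΩ).
By the current-divider rule, I = I_s · G_k/ΣG = 9.95 × 0.6743 = 6.709 µA.

I ≈ 6.71 µA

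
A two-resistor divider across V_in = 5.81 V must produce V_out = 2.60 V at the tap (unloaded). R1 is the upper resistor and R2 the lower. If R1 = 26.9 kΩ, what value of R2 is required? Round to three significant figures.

R2 ≈ 21.8 kΩ

The divider ratio is R2/(R1+R2) = 2.60/5.81 = 0.4475.
So R2 = R1 · V_out/(V_in − V_out) = 26.9 × 2.60/(5.81 − 2.60) = 26.9 × 0.8100 = 21.79 kΩ.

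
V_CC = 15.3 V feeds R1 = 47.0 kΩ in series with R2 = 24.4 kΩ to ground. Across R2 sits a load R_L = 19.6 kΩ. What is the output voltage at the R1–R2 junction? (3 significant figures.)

V_out ≈ 2.87 V

First combine the lower leg with the load: R2 ‖ R_L = 10.87 kΩ.
Then V_out = V_CC · R2'/(R1 + R2') = 15.3 × 10.87/57.87 = 2.874 V.
(Unloaded it would be 5.23 V; the load pulls it down.)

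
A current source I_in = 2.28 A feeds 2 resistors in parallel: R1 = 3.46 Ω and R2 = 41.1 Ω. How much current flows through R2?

I ≈ 0.177 A

With just two branches, the current splits inversely with resistance.
So I = 2.28 × 3.46/44.56 = 0.1770 A.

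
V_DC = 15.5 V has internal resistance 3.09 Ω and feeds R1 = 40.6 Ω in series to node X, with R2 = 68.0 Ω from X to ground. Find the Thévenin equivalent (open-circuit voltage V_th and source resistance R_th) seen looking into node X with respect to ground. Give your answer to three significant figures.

V_th ≈ 9.44 V, R_th ≈ 26.6 Ω

R1' = 3.09 + 40.6 = 43.69 Ω (source resistance + R1).
With X open, the divider is unloaded: V_th = 15.5 × 68.0/111.7 = 9.437 V.
With V_DC suppressed (replaced by a short), R_th = R1' ‖ R2 = (43.69 × 68.0)/(43.69 + 68.0) = 26.60 Ω.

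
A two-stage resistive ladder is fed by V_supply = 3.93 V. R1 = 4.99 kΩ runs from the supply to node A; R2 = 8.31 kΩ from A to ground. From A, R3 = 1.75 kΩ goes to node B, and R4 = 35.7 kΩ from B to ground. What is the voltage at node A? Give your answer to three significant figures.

V_A ≈ 2.27 V

The second stage (R3 + R4 = 37.45 kΩ) loads node A in parallel with R2.
R2 ‖ (R3+R4) = 6.801 kΩ.
So V_A = 3.93 × 0.5768 = 2.267 V.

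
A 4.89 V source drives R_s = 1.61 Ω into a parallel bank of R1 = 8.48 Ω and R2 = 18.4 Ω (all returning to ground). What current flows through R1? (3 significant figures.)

Equivalent of the parallel group: R_p = 5.805 Ω.
Node voltage V_A = V_in · R_p/(R_s + R_p) = 4.89 × 0.7829 = 3.828 V.
Branch current I = V_A/R1 = 3.828/8.48 = 0.4514 A.

I ≈ 0.451 A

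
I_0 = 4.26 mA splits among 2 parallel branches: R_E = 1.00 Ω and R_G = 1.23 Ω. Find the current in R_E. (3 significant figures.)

For two parallel branches, I_k = I_0 · (other R)/(sum of R).
So I = 4.26 × 1.23/2.230 = 2.350 mA.

I ≈ 2.35 mA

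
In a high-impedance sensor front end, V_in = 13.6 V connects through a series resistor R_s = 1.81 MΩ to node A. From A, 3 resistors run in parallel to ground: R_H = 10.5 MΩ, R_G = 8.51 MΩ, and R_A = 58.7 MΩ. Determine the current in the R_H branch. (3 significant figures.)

Combine the parallel branches: R_p = (1/10.5 + 1/8.51 + 1/58.7)⁻¹ = 4.352 MΩ.
V_A by voltage divider: V_A = 13.6 × 4.352/(1.81 + 4.352) = 9.605 V.
Branch current I = V_A/R_H = 9.605/10.5 = 0.9148 µA.

I ≈ 0.915 µA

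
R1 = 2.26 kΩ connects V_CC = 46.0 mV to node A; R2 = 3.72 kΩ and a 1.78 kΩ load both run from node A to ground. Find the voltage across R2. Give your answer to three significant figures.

First combine the lower leg with the load: R2 ‖ R_L = 1.204 kΩ.
Then V_out = V_CC · R2'/(R1 + R2') = 46.0 × 1.204/3.464 = 15.99 mV.

V_out ≈ 16.0 mV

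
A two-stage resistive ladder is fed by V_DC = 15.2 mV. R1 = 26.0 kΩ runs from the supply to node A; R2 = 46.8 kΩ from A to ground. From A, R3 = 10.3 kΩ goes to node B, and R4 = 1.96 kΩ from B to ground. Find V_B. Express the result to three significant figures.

V_B ≈ 0.661 mV

Node A sees R2 in parallel with the series input of stage 2, R3 + R4 = 12.26 kΩ.
Effective lower resistance at A: R2 ‖ 12.26 = 9.715 kΩ.
So V_A = 15.2 × 0.2720 = 4.135 mV.
Stage 2 is unloaded, so V_B = V_A · R4/(R3+R4) = 4.135 × 1.96/12.26 = 0.6610 mV.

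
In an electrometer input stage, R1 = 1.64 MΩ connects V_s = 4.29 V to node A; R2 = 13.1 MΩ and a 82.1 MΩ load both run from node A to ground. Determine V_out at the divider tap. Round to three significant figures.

The load sits in parallel with R2, giving an effective lower resistance R2' = R2·R_L/(R2+R_L) = 11.30 MΩ.
Voltage divider with the loaded lower leg: V_out = 4.29 × 11.30/(1.64 + 11.30) = 4.29 × 0.8732 = 3.746 V.

V_out ≈ 3.75 V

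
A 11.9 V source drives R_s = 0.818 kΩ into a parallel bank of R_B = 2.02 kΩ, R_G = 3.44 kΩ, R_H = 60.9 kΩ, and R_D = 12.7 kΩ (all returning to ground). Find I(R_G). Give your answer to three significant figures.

I ≈ 2.01 mA

Combine the parallel branches: R_p = (1/2.02 + 1/3.44 + 1/60.9 + 1/12.7)⁻¹ = 1.135 kΩ.
V_A by voltage divider: V_A = 11.9 × 1.135/(0.818 + 1.135) = 6.916 V.
Branch current I = V_A/R_G = 6.916/3.44 = 2.011 mA.
(Equivalently: I_total = 6.093 mA, then current-divider fraction G_k/ΣG = 0.3300.)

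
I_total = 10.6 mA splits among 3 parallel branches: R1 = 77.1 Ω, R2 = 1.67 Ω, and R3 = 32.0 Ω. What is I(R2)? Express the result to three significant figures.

Total conductance ΣG = 1/77.1 + 1/1.67 + 1/32.0 = 0.6430 (units of 1/Ω).
R2 takes the fraction G_k/ΣG = 0.5988/0.6430 = 0.9312, so I = 10.6 × 0.9312 = 9.871 mA.

I ≈ 9.87 mA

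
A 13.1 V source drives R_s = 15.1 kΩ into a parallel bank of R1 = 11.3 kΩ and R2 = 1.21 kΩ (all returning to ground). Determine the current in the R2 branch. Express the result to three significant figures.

Equivalent of the parallel group: R_p = 1.093 kΩ.
V_A = 13.1 × 1.093/16.19 = 0.8842 V.
Branch current I = V_A/R2 = 0.8842/1.21 = 0.7307 mA.
(Check via current divider: I_total = 0.8090 mA; share G_k/ΣG = 0.9033 → same result.)

I ≈ 0.731 mA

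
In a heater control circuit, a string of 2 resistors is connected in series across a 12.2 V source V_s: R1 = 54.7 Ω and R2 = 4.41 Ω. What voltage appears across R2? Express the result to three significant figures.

Total series resistance ΣR = 54.7 + 4.41 = 59.11 Ω.
Voltage divider: V = V_s · (4.410 / 59.11) = 12.2 × 0.07461 = 0.9102 V.

V ≈ 0.910 V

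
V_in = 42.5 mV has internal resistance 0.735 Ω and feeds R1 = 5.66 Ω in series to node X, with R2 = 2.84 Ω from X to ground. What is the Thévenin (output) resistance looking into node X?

R1' = 0.735 + 5.66 = 6.395 Ω (source resistance + R1).
Looking into X with the source shorted: R_th = R1'·R2/(R1'+R2) = 6.395 × 2.84/9.235 = 1.967 Ω.

R_th ≈ 1.97 Ω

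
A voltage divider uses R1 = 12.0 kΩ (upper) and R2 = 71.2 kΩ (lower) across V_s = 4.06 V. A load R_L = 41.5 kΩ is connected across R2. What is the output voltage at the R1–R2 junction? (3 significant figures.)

V_out ≈ 2.79 V

R2 ‖ R_L = (71.2 × 41.5)/(71.2 + 41.5) = 26.22 kΩ.
Now apply the divider: V_out = 4.06 × 0.6860 = 2.785 V.
(Unloaded it would be 3.47 V; the load pulls it down.)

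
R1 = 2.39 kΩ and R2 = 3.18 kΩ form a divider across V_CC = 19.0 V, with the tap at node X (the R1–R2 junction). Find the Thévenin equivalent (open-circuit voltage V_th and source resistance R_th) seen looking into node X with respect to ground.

With X open, the divider is unloaded: V_th = 19.0 × 3.18/5.570 = 10.85 V.
Zeroing V_CC shorts the top of R1 to ground, so R_th = R1 ‖ R2 = 1.364 kΩ.

V_th ≈ 10.8 V, R_th ≈ 1.36 kΩ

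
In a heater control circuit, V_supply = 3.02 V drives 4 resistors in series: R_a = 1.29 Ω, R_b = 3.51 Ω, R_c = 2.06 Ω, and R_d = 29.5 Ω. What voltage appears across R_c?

Series total: ΣR = 1.29 + 3.51 + 2.06 + 29.5 = 36.36 Ω.
Voltage divider: V = V_supply · (2.060 / 36.36) = 3.02 × 0.05666 = 0.1711 V.

V ≈ 0.171 V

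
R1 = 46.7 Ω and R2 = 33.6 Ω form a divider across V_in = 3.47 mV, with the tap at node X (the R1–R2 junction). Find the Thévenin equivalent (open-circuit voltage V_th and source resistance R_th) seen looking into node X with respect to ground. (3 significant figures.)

V_th ≈ 1.45 mV, R_th ≈ 19.5 Ω

V_th is the unloaded tap voltage: V_in · R2/(R1+R2) = 3.47 × 0.4184 = 1.452 mV.
Zeroing V_in shorts the top of R1 to ground, so R_th = R1 ‖ R2 = 19.54 Ω.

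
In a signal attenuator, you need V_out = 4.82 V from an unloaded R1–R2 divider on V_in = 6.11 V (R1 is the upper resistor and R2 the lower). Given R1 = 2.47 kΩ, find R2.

R2 ≈ 9.23 kΩ

Required fraction k = V_out/V_in = 0.7889.
Rearranging, R2 = R1·k/(1−k) = 2.47 × 3.736 = 9.229 kΩ.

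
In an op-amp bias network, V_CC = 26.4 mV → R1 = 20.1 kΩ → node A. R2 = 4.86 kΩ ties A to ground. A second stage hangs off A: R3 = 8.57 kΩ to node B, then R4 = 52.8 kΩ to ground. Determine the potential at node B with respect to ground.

V_B ≈ 4.16 mV

Node A sees R2 in parallel with the series input of stage 2, R3 + R4 = 61.37 kΩ.
Effective lower resistance at A: R2 ‖ 61.37 = 4.503 kΩ.
V_A = 26.4 × 4.503/(20.1 + 4.503) = 4.832 mV.
Stage 2 is unloaded, so V_B = V_A · R4/(R3+R4) = 4.832 × 52.8/61.37 = 4.157 mV.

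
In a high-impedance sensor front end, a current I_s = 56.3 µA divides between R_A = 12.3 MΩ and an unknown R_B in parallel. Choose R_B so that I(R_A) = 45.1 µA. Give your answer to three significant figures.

In a two-way split, I_A/I_s = R_B/(R_A + R_B).
45.1/56.3 = R_B/(R_A + R_B) → R_B = R_A · (0.8011)/(1 − 0.8011) = 12.3 × 4.027 = 49.53 MΩ.

R_B ≈ 49.5 MΩ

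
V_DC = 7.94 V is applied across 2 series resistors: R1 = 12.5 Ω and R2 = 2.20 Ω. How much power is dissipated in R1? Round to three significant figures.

P ≈ 3.65 W

Series current I = V_DC/ΣR = 7.94/14.70 = 0.5401 A.
V(R1) = I·R = 6.752 V; P = V·I = 6.752 × 0.5401 = 3.647 W.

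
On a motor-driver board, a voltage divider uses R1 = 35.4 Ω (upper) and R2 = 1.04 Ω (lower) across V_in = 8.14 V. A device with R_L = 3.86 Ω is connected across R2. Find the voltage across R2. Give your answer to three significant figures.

V_out ≈ 0.184 V

The load sits in parallel with R2, giving an effective lower resistance R2' = R2·R_L/(R2+R_L) = 0.8193 Ω.
Then V_out = V_in · R2'/(R1 + R2') = 8.14 × 0.8193/36.22 = 0.1841 V.
(Unloaded it would be 0.232 V; the load pulls it down.)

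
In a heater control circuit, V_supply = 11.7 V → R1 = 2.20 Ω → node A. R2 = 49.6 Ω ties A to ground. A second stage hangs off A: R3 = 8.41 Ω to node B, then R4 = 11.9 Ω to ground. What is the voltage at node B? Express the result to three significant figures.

The second stage (R3 + R4 = 20.31 Ω) loads node A in parallel with R2.
Effective lower resistance at A: R2 ‖ 20.31 = 14.41 Ω.
First divider: V_A = V_supply · 14.41/(2.20 + 14.41) = 10.15 V.
Then the unloaded second divider: V_B = V_A × R4/(R3+R4) = 10.15 × 0.5859 = 5.947 V.

V_B ≈ 5.95 V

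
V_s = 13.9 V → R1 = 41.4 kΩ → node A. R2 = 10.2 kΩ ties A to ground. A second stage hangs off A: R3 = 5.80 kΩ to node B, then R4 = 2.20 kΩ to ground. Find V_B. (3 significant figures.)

Looking into the second stage from A: R3 + R4 = 8.000 kΩ appears in parallel with R2.
R2 ‖ (R3+R4) = 4.484 kΩ.
So V_A = 13.9 × 0.09772 = 1.358 V.
Stage 2 is unloaded, so V_B = V_A · R4/(R3+R4) = 1.358 × 2.20/8.000 = 0.3735 V.

V_B ≈ 0.374 V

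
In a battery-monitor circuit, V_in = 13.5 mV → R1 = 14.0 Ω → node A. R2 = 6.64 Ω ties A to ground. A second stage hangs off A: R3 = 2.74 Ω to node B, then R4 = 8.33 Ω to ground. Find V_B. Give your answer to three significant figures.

V_B ≈ 2.32 mV

The second stage (R3 + R4 = 11.07 Ω) loads node A in parallel with R2.
R2 ‖ (R3+R4) = 4.150 Ω.
So V_A = 13.5 × 0.2287 = 3.087 mV.
V_B = V_A × 0.7525 = 2.323 mV.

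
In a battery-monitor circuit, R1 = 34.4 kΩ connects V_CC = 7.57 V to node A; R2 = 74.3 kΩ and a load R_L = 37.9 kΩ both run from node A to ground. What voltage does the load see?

The load sits in parallel with R2, giving an effective lower resistance R2' = R2·R_L/(R2+R_L) = 25.10 kΩ.
Then V_out = V_CC · R2'/(R1 + R2') = 7.57 × 25.10/59.50 = 3.193 V.
(Unloaded it would be 5.17 V; the load pulls it down.)

V_out ≈ 3.19 V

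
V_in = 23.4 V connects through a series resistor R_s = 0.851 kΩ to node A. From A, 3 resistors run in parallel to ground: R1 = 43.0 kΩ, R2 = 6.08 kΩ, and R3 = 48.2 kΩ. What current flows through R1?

I ≈ 0.462 mA

Parallel bank: R_p = 1/(1/43.0 + 1/6.08 + 1/48.2) = 4.797 kΩ.
Node voltage V_A = V_in · R_p/(R_s + R_p) = 23.4 × 0.8493 = 19.87 V.
I(R1) = V_A / R1 = 19.87/43.0 = 0.4622 mA.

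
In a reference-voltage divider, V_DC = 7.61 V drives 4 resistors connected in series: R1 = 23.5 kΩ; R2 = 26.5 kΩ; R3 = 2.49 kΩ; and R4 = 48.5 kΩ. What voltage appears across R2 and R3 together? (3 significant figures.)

ΣR = 23.5 + 26.5 + 2.49 + 48.5 = 101.0 kΩ.
R_{R2..R3} = 26.5 + 2.49 = 28.99 kΩ.
By the voltage-divider rule, V = 7.61 × 28.99/101.0 = 2.185 V.

V ≈ 2.18 V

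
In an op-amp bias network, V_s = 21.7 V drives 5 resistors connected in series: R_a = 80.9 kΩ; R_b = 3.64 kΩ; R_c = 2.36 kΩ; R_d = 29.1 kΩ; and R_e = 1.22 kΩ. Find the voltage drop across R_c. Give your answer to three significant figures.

ΣR = 80.9 + 3.64 + 2.36 + 29.1 + 1.22 = 117.2 kΩ.
By the voltage-divider rule, V = 21.7 × 2.360/117.2 = 0.4369 V.

V ≈ 0.437 V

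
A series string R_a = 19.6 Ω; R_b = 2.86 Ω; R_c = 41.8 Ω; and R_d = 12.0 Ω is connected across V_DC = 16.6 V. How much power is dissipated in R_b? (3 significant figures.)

P ≈ 0.136 W

The common current is I = 16.6/76.26 = 0.2177 A.
V(R_b) = I·R = 0.6226 V; P = V·I = 0.6226 × 0.2177 = 0.1355 W.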